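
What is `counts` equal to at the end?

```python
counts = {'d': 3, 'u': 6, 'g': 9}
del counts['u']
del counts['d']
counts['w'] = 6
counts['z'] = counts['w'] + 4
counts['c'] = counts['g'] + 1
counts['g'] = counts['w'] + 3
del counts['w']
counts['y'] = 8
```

{'g': 9, 'z': 10, 'c': 10, 'y': 8}

del 'u' → {'d': 3, 'g': 9}
del 'd' → {'g': 9}
counts['w'] = 6 → {'g': 9, 'w': 6}
counts['z'] = counts['w']+4 = 10 → {'g': 9, 'w': 6, 'z': 10}
counts['c'] = counts['g']+1 = 10 → {'g': 9, 'w': 6, 'z': 10, 'c': 10}
counts['g'] = counts['w']+3 = 9 → {'g': 9, 'w': 6, 'z': 10, 'c': 10}
del 'w' → {'g': 9, 'z': 10, 'c': 10}
counts['y'] = 8 → {'g': 9, 'z': 10, 'c': 10, 'y': 8}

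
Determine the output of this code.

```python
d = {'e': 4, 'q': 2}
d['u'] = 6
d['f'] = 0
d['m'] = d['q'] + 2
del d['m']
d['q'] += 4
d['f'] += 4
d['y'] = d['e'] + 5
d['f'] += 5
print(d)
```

{'e': 4, 'q': 6, 'u': 6, 'f': 9, 'y': 9}

d['u'] = 6 → {'e': 4, 'q': 2, 'u': 6}
d['f'] = 0 → {'e': 4, 'q': 2, 'u': 6, 'f': 0}
d['m'] = d['q']+2 = 4 → {'e': 4, 'q': 2, 'u': 6, 'f': 0, 'm': 4}
del 'm' → {'e': 4, 'q': 2, 'u': 6, 'f': 0}
d['q'] = 2+4 = 6 → {'e': 4, 'q': 6, 'u': 6, 'f': 0}
d['f'] = 0+4 = 4 → {'e': 4, 'q': 6, 'u': 6, 'f': 4}
d['y'] = d['e']+5 = 9 → {'e': 4, 'q': 6, 'u': 6, 'f': 4, 'y': 9}
d['f'] = 4+5 = 9 → {'e': 4, 'q': 6, 'u': 6, 'f': 9, 'y': 9}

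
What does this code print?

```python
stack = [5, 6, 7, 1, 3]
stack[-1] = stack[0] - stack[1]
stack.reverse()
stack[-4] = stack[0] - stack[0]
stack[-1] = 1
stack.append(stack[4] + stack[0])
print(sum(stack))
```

13

stack[-1] = stack[0]-stack[1] = 5-6 = -1 → [5, 6, 7, 1, -1]
reverse → [-1, 1, 7, 6, 5]
stack[-4] = stack[0]-stack[0] = (-1)-(-1) = 0 → [-1, 0, 7, 6, 5]
stack[-1] = 1 → [-1, 0, 7, 6, 1]
append stack[4]+stack[0] = 1+(-1) = 0 → [-1, 0, 7, 6, 1, 0]
sum = 13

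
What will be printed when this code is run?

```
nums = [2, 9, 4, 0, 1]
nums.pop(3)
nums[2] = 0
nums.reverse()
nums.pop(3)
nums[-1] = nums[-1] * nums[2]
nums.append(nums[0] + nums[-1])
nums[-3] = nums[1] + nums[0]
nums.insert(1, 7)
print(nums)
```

pop(3) removes 0 → [2, 9, 4, 1]
nums[2] = 0 → [2, 9, 0, 1]
reverse → [1, 0, 9, 2]
pop(3) removes 2 → [1, 0, 9]
nums[-1] = nums[-1]*nums[2] = 9*9 = 81 → [1, 0, 81]
append nums[0]+nums[-1] = 1+81 = 82 → [1, 0, 81, 82]
nums[-3] = nums[1]+nums[0] = 0+1 = 1 → [1, 1, 81, 82]
insert 7 at 1 → [1, 7, 1, 81, 82]

[1, 7, 1, 81, 82]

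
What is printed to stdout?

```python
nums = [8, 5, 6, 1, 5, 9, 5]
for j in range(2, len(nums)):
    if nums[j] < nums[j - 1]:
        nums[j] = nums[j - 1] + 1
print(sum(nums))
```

53

j=2: 6>=5, unchanged → [8, 5, 6, 1, 5, 9, 5]
j=3: 1<6, nums[3] = 6+1 = 7 → [8, 5, 6, 7, 5, 9, 5]
j=4: 5<7, nums[4] = 7+1 = 8 → [8, 5, 6, 7, 8, 9, 5]
j=5: 9>=8, unchanged → [8, 5, 6, 7, 8, 9, 5]
j=6: 5<9, nums[6] = 9+1 = 10 → [8, 5, 6, 7, 8, 9, 10]
sum = 53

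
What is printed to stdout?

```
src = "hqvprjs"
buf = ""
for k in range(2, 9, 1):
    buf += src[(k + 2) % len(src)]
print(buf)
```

k=2: add src[4]='r' → 'r'
k=3: add src[5]='j' → 'rj'
k=4: add src[6]='s' → 'rjs'
k=5: add src[0]='h' → 'rjsh'
k=6: add src[1]='q' → 'rjshq'
k=7: add src[2]='v' → 'rjshqv'
k=8: add src[3]='p' → 'rjshqvp'

rjshqvp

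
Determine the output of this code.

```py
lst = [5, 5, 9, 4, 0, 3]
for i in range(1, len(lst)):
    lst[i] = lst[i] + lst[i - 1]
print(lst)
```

[5, 10, 19, 23, 23, 26]

i=1: lst[1] = 5+5 = 10 → [5, 10, 9, 4, 0, 3]
i=2: lst[2] = 9+10 = 19 → [5, 10, 19, 4, 0, 3]
i=3: lst[3] = 4+19 = 23 → [5, 10, 19, 23, 0, 3]
i=4: lst[4] = 0+23 = 23 → [5, 10, 19, 23, 23, 3]
i=5: lst[5] = 3+23 = 26 → [5, 10, 19, 23, 23, 26]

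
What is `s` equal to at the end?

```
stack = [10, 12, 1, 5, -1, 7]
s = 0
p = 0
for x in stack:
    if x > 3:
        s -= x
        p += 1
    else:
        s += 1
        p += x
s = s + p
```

x=10: >3, s = 0-10 = -10; p=1
x=12: >3, s = (-10)-12 = -22; p=2
x=1: not >3, s = (-22)+1 = -21; p=3
x=5: >3, s = (-21)-5 = -26; p=4
x=-1: not >3, s = (-26)+1 = -25; p=3
x=7: >3, s = (-25)-7 = -32; p=4
s+p = (-32)+4 = -28

-28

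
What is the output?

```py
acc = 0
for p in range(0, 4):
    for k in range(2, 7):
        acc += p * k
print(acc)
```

120

p=0,k=2: acc = 0+0 = 0
p=0,k=3: acc = 0+0 = 0
p=0,k=4: acc = 0+0 = 0
p=0,k=5: acc = 0+0 = 0
p=0,k=6: acc = 0+0 = 0
p=1,k=2: acc = 0+2 = 2
p=1,k=3: acc = 2+3 = 5
p=1,k=4: acc = 5+4 = 9
p=1,k=5: acc = 9+5 = 14
p=1,k=6: acc = 14+6 = 20
p=2,k=2: acc = 20+4 = 24
p=2,k=3: acc = 24+6 = 30
p=2,k=4: acc = 30+8 = 38
p=2,k=5: acc = 38+10 = 48
p=2,k=6: acc = 48+12 = 60
p=3,k=2: acc = 60+6 = 66
p=3,k=3: acc = 66+9 = 75
p=3,k=4: acc = 75+12 = 87
p=3,k=5: acc = 87+15 = 102
p=3,k=6: acc = 102+18 = 120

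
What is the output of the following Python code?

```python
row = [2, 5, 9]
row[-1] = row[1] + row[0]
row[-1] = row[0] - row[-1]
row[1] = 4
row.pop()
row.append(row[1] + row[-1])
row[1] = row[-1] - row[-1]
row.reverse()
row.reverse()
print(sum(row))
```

row[-1] = row[1]+row[0] = 5+2 = 7 → [2, 5, 7]
row[-1] = row[0]-row[-1] = 2-7 = -5 → [2, 5, -5]
row[1] = 4 → [2, 4, -5]
pop() removes -5 → [2, 4]
append row[1]+row[-1] = 4+4 = 8 → [2, 4, 8]
row[1] = row[-1]-row[-1] = 8-8 = 0 → [2, 0, 8]
reverse → [8, 0, 2]
reverse → [2, 0, 8]
sum = 10

10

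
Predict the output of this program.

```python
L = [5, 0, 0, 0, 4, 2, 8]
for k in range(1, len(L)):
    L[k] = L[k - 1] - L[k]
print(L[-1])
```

-9

k=1: L[1] = 5-0 = 5 → [5, 5, 0, 0, 4, 2, 8]
k=2: L[2] = 5-0 = 5 → [5, 5, 5, 0, 4, 2, 8]
k=3: L[3] = 5-0 = 5 → [5, 5, 5, 5, 4, 2, 8]
k=4: L[4] = 5-4 = 1 → [5, 5, 5, 5, 1, 2, 8]
k=5: L[5] = 1-2 = -1 → [5, 5, 5, 5, 1, -1, 8]
k=6: L[6] = (-1)-8 = -9 → [5, 5, 5, 5, 1, -1, -9]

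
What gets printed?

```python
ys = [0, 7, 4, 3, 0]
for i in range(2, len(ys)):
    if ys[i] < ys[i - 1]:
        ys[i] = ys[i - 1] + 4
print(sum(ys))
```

i=2: 4<7, ys[2] = 7+4 = 11 → [0, 7, 11, 3, 0]
i=3: 3<11, ys[3] = 11+4 = 15 → [0, 7, 11, 15, 0]
i=4: 0<15, ys[4] = 15+4 = 19 → [0, 7, 11, 15, 19]
sum = 52

52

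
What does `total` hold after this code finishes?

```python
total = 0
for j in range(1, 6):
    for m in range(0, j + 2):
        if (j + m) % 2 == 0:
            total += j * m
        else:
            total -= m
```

j=1,m=0: odd sum, total = 0-0 = 0
j=1,m=1: even sum, total = 0+1 = 1
j=1,m=2: odd sum, total = 1-2 = -1
j=2,m=0: even sum, total = (-1)+0 = -1
j=2,m=1: odd sum, total = (-1)-1 = -2
j=2,m=2: even sum, total = (-2)+4 = 2
j=2,m=3: odd sum, total = 2-3 = -1
j=3,m=0: odd sum, total = (-1)-0 = -1
j=3,m=1: even sum, total = (-1)+3 = 2
j=3,m=2: odd sum, total = 2-2 = 0
j=3,m=3: even sum, total = 0+9 = 9
j=3,m=4: odd sum, total = 9-4 = 5
j=4,m=0: even sum, total = 5+0 = 5
j=4,m=1: odd sum, total = 5-1 = 4
j=4,m=2: even sum, total = 4+8 = 12
j=4,m=3: odd sum, total = 12-3 = 9
j=4,m=4: even sum, total = 9+16 = 25
j=4,m=5: odd sum, total = 25-5 = 20
j=5,m=0: odd sum, total = 20-0 = 20
j=5,m=1: even sum, total = 20+5 = 25
j=5,m=2: odd sum, total = 25-2 = 23
j=5,m=3: even sum, total = 23+15 = 38
j=5,m=4: odd sum, total = 38-4 = 34
j=5,m=5: even sum, total = 34+25 = 59
j=5,m=6: odd sum, total = 59-6 = 53

53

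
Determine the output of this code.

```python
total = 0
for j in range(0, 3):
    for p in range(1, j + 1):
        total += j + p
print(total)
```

j=1,p=1: total = 0+2 = 2
j=2,p=1: total = 2+3 = 5
j=2,p=2: total = 5+4 = 9

9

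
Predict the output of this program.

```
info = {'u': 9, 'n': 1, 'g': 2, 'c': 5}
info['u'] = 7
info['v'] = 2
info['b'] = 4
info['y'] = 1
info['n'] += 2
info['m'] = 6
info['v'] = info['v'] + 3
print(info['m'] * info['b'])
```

info['u'] = 7 → {'u': 7, 'n': 1, 'g': 2, 'c': 5}
info['v'] = 2 → {'u': 7, 'n': 1, 'g': 2, 'c': 5, 'v': 2}
info['b'] = 4 → {'u': 7, 'n': 1, 'g': 2, 'c': 5, 'v': 2, 'b': 4}
info['y'] = 1 → {'u': 7, 'n': 1, 'g': 2, 'c': 5, 'v': 2, 'b': 4, 'y': 1}
info['n'] = 1+2 = 3 → {'u': 7, 'n': 3, 'g': 2, 'c': 5, 'v': 2, 'b': 4, 'y': 1}
info['m'] = 6 → {'u': 7, 'n': 3, 'g': 2, 'c': 5, 'v': 2, 'b': 4, 'y': 1, 'm': 6}
info['v'] = info['v']+3 = 5 → {'u': 7, 'n': 3, 'g': 2, 'c': 5, 'v': 5, 'b': 4, 'y': 1, 'm': 6}
info['m']*info['b'] = 6*4 = 24

24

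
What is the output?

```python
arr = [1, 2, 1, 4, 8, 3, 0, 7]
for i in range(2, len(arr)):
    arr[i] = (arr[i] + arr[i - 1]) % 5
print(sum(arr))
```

i=2: arr[2] = (1+2)%5 = 3 → [1, 2, 3, 4, 8, 3, 0, 7]
i=3: arr[3] = (4+3)%5 = 2 → [1, 2, 3, 2, 8, 3, 0, 7]
i=4: arr[4] = (8+2)%5 = 0 → [1, 2, 3, 2, 0, 3, 0, 7]
i=5: arr[5] = (3+0)%5 = 3 → [1, 2, 3, 2, 0, 3, 0, 7]
i=6: arr[6] = (0+3)%5 = 3 → [1, 2, 3, 2, 0, 3, 3, 7]
i=7: arr[7] = (7+3)%5 = 0 → [1, 2, 3, 2, 0, 3, 3, 0]
sum = 14

14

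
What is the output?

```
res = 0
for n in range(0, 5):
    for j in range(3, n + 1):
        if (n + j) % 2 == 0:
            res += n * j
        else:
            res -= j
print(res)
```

22

n=3,j=3: even sum, res = 0+9 = 9
n=4,j=3: odd sum, res = 9-3 = 6
n=4,j=4: even sum, res = 6+16 = 22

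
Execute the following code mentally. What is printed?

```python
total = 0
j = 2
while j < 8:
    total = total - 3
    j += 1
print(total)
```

j=2: total = 0-3 = -3
j=3: total = (-3)-3 = -6
j=4: total = (-6)-3 = -9
j=5: total = (-9)-3 = -12
j=6: total = (-12)-3 = -15
j=7: total = (-15)-3 = -18

-18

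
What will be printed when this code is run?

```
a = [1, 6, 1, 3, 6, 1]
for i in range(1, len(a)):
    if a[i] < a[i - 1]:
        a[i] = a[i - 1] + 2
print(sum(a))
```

i=1: 6>=1, unchanged → [1, 6, 1, 3, 6, 1]
i=2: 1<6, a[2] = 6+2 = 8 → [1, 6, 8, 3, 6, 1]
i=3: 3<8, a[3] = 8+2 = 10 → [1, 6, 8, 10, 6, 1]
i=4: 6<10, a[4] = 10+2 = 12 → [1, 6, 8, 10, 12, 1]
i=5: 1<12, a[5] = 12+2 = 14 → [1, 6, 8, 10, 12, 14]
sum = 51

51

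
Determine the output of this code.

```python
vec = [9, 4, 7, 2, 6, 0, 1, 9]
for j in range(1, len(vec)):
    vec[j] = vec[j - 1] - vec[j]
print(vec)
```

[9, 5, -2, -4, -10, -10, -11, -20]

j=1: vec[1] = 9-4 = 5 → [9, 5, 7, 2, 6, 0, 1, 9]
j=2: vec[2] = 5-7 = -2 → [9, 5, -2, 2, 6, 0, 1, 9]
j=3: vec[3] = (-2)-2 = -4 → [9, 5, -2, -4, 6, 0, 1, 9]
j=4: vec[4] = (-4)-6 = -10 → [9, 5, -2, -4, -10, 0, 1, 9]
j=5: vec[5] = (-10)-0 = -10 → [9, 5, -2, -4, -10, -10, 1, 9]
j=6: vec[6] = (-10)-1 = -11 → [9, 5, -2, -4, -10, -10, -11, 9]
j=7: vec[7] = (-11)-9 = -20 → [9, 5, -2, -4, -10, -10, -11, -20]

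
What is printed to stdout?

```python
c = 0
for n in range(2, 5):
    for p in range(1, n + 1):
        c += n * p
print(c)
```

64

n=2,p=1: c = 0+2 = 2
n=2,p=2: c = 2+4 = 6
n=3,p=1: c = 6+3 = 9
n=3,p=2: c = 9+6 = 15
n=3,p=3: c = 15+9 = 24
n=4,p=1: c = 24+4 = 28
n=4,p=2: c = 28+8 = 36
n=4,p=3: c = 36+12 = 48
n=4,p=4: c = 48+16 = 64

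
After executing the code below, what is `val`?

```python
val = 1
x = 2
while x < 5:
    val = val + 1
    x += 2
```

x=2: val = 1+1 = 2
x=4: val = 2+1 = 3

3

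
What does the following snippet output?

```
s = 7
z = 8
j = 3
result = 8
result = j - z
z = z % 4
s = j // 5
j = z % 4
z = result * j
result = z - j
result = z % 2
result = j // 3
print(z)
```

0

result = 3-8 = -5
z = 8%4 = 0
s = 3//5 = 0
j = 0%4 = 0
z = (-5)*0 = 0
result = 0-0 = 0
result = 0%2 = 0
result = 0//3 = 0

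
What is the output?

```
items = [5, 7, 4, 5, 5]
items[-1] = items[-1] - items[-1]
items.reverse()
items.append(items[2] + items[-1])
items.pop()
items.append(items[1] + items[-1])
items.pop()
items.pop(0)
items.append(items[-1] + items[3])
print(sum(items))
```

31

items[-1] = items[-1]-items[-1] = 5-5 = 0 → [5, 7, 4, 5, 0]
reverse → [0, 5, 4, 7, 5]
append items[2]+items[-1] = 4+5 = 9 → [0, 5, 4, 7, 5, 9]
pop() removes 9 → [0, 5, 4, 7, 5]
append items[1]+items[-1] = 5+5 = 10 → [0, 5, 4, 7, 5, 10]
pop() removes 10 → [0, 5, 4, 7, 5]
pop(0) removes 0 → [5, 4, 7, 5]
append items[-1]+items[3] = 5+5 = 10 → [5, 4, 7, 5, 10]
sum = 31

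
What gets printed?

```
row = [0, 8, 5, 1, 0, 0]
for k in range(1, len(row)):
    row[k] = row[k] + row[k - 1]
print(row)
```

[0, 8, 13, 14, 14, 14]

k=1: row[1] = 8+0 = 8 → [0, 8, 5, 1, 0, 0]
k=2: row[2] = 5+8 = 13 → [0, 8, 13, 1, 0, 0]
k=3: row[3] = 1+13 = 14 → [0, 8, 13, 14, 0, 0]
k=4: row[4] = 0+14 = 14 → [0, 8, 13, 14, 14, 0]
k=5: row[5] = 0+14 = 14 → [0, 8, 13, 14, 14, 14]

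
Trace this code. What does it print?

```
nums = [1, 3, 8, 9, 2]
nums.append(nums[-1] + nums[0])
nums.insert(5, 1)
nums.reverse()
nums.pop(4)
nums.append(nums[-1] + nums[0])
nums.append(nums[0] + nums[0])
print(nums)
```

[3, 1, 2, 9, 3, 1, 4, 6]

append nums[-1]+nums[0] = 2+1 = 3 → [1, 3, 8, 9, 2, 3]
insert 1 at 5 → [1, 3, 8, 9, 2, 1, 3]
reverse → [3, 1, 2, 9, 8, 3, 1]
pop(4) removes 8 → [3, 1, 2, 9, 3, 1]
append nums[-1]+nums[0] = 1+3 = 4 → [3, 1, 2, 9, 3, 1, 4]
append nums[0]+nums[0] = 3+3 = 6 → [3, 1, 2, 9, 3, 1, 4, 6]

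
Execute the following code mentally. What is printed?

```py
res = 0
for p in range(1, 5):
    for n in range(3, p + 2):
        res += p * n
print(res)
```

p=2,n=3: res = 0+6 = 6
p=3,n=3: res = 6+9 = 15
p=3,n=4: res = 15+12 = 27
p=4,n=3: res = 27+12 = 39
p=4,n=4: res = 39+16 = 55
p=4,n=5: res = 55+20 = 75

75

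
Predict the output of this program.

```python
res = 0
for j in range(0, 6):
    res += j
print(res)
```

15

j=0: res = 0+0 = 0
j=1: res = 0+1 = 1
j=2: res = 1+2 = 3
j=3: res = 3+3 = 6
j=4: res = 6+4 = 10
j=5: res = 10+5 = 15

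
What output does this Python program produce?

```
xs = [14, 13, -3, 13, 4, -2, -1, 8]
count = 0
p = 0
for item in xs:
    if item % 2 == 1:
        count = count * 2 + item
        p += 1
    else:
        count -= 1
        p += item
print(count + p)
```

124

item=14: not odd, count = 0-1 = -1; p=14
item=13: odd, count = (-1)*2+13 = 11; p=15
item=-3: odd, count = 11*2+(-3) = 19; p=16
item=13: odd, count = 19*2+13 = 51; p=17
item=4: not odd, count = 51-1 = 50; p=21
item=-2: not odd, count = 50-1 = 49; p=19
item=-1: odd, count = 49*2+(-1) = 97; p=20
item=8: not odd, count = 97-1 = 96; p=28
count+p = 96+28 = 124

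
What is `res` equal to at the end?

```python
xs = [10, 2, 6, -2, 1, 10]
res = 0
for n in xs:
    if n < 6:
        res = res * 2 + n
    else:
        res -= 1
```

-8

n=10: not <6, res = 0-1 = -1
n=2: <6, res = (-1)*2+2 = 0
n=6: not <6, res = 0-1 = -1
n=-2: <6, res = (-1)*2+(-2) = -4
n=1: <6, res = (-4)*2+1 = -7
n=10: not <6, res = (-7)-1 = -8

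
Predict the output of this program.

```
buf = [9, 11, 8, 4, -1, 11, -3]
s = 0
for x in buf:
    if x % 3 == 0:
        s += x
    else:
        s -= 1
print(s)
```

x=9: %3==0, s = 0+9 = 9
x=11: not %3==0, s = 9-1 = 8
x=8: not %3==0, s = 8-1 = 7
x=4: not %3==0, s = 7-1 = 6
x=-1: not %3==0, s = 6-1 = 5
x=11: not %3==0, s = 5-1 = 4
x=-3: %3==0, s = 4+(-3) = 1

1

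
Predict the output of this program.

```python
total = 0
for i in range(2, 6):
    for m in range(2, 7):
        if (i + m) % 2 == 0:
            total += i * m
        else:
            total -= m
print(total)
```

96

i=2,m=2: even sum, total = 0+4 = 4
i=2,m=3: odd sum, total = 4-3 = 1
i=2,m=4: even sum, total = 1+8 = 9
i=2,m=5: odd sum, total = 9-5 = 4
i=2,m=6: even sum, total = 4+12 = 16
i=3,m=2: odd sum, total = 16-2 = 14
i=3,m=3: even sum, total = 14+9 = 23
i=3,m=4: odd sum, total = 23-4 = 19
i=3,m=5: even sum, total = 19+15 = 34
i=3,m=6: odd sum, total = 34-6 = 28
i=4,m=2: even sum, total = 28+8 = 36
i=4,m=3: odd sum, total = 36-3 = 33
i=4,m=4: even sum, total = 33+16 = 49
i=4,m=5: odd sum, total = 49-5 = 44
i=4,m=6: even sum, total = 44+24 = 68
i=5,m=2: odd sum, total = 68-2 = 66
i=5,m=3: even sum, total = 66+15 = 81
i=5,m=4: odd sum, total = 81-4 = 77
i=5,m=5: even sum, total = 77+25 = 102
i=5,m=6: odd sum, total = 102-6 = 96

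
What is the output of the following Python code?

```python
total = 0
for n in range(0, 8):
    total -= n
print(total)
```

-28

n=0: total = 0-0 = 0
n=1: total = 0-1 = -1
n=2: total = (-1)-2 = -3
n=3: total = (-3)-3 = -6
n=4: total = (-6)-4 = -10
n=5: total = (-10)-5 = -15
n=6: total = (-15)-6 = -21
n=7: total = (-21)-7 = -28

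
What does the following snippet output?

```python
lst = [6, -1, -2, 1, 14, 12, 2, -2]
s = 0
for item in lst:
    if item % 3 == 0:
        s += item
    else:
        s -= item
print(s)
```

item=6: %3==0, s = 0+6 = 6
item=-1: not %3==0, s = 6-(-1) = 7
item=-2: not %3==0, s = 7-(-2) = 9
item=1: not %3==0, s = 9-1 = 8
item=14: not %3==0, s = 8-14 = -6
item=12: %3==0, s = (-6)+12 = 6
item=2: not %3==0, s = 6-2 = 4
item=-2: not %3==0, s = 4-(-2) = 6

6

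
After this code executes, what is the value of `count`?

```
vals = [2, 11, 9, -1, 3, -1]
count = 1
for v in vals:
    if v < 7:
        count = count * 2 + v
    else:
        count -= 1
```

17

v=2: <7, count = 1*2+2 = 4
v=11: not <7, count = 4-1 = 3
v=9: not <7, count = 3-1 = 2
v=-1: <7, count = 2*2+(-1) = 3
v=3: <7, count = 3*2+3 = 9
v=-1: <7, count = 9*2+(-1) = 17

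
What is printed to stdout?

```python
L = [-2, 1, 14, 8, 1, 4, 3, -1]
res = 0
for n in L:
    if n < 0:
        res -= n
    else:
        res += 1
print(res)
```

9

n=-2: <0, res = 0-(-2) = 2
n=1: not <0, res = 2+1 = 3
n=14: not <0, res = 3+1 = 4
n=8: not <0, res = 4+1 = 5
n=1: not <0, res = 5+1 = 6
n=4: not <0, res = 6+1 = 7
n=3: not <0, res = 7+1 = 8
n=-1: <0, res = 8-(-1) = 9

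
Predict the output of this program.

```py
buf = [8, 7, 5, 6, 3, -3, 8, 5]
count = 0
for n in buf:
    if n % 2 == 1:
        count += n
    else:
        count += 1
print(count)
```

20

n=8: not odd, count = 0+1 = 1
n=7: odd, count = 1+7 = 8
n=5: odd, count = 8+5 = 13
n=6: not odd, count = 13+1 = 14
n=3: odd, count = 14+3 = 17
n=-3: odd, count = 17+(-3) = 14
n=8: not odd, count = 14+1 = 15
n=5: odd, count = 15+5 = 20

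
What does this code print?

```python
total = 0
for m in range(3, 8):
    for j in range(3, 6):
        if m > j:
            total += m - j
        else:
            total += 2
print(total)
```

m=3,j=3: not 3>3, total = 0+2 = 2
m=3,j=4: not 3>4, total = 2+2 = 4
m=3,j=5: not 3>5, total = 4+2 = 6
m=4,j=3: 4>3, total = 6+1 = 7
m=4,j=4: not 4>4, total = 7+2 = 9
m=4,j=5: not 4>5, total = 9+2 = 11
m=5,j=3: 5>3, total = 11+2 = 13
m=5,j=4: 5>4, total = 13+1 = 14
m=5,j=5: not 5>5, total = 14+2 = 16
m=6,j=3: 6>3, total = 16+3 = 19
m=6,j=4: 6>4, total = 19+2 = 21
m=6,j=5: 6>5, total = 21+1 = 22
m=7,j=3: 7>3, total = 22+4 = 26
m=7,j=4: 7>4, total = 26+3 = 29
m=7,j=5: 7>5, total = 29+2 = 31

31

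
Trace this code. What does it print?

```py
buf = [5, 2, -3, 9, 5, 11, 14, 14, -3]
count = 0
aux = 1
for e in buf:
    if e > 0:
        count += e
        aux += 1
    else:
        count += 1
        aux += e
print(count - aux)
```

60

e=5: >0, count = 0+5 = 5; aux=2
e=2: >0, count = 5+2 = 7; aux=3
e=-3: not >0, count = 7+1 = 8; aux=0
e=9: >0, count = 8+9 = 17; aux=1
e=5: >0, count = 17+5 = 22; aux=2
e=11: >0, count = 22+11 = 33; aux=3
e=14: >0, count = 33+14 = 47; aux=4
e=14: >0, count = 47+14 = 61; aux=5
e=-3: not >0, count = 61+1 = 62; aux=2
count-aux = 62-2 = 60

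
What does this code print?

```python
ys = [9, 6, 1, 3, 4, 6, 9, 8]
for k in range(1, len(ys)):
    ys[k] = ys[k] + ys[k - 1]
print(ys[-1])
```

k=1: ys[1] = 6+9 = 15 → [9, 15, 1, 3, 4, 6, 9, 8]
k=2: ys[2] = 1+15 = 16 → [9, 15, 16, 3, 4, 6, 9, 8]
k=3: ys[3] = 3+16 = 19 → [9, 15, 16, 19, 4, 6, 9, 8]
k=4: ys[4] = 4+19 = 23 → [9, 15, 16, 19, 23, 6, 9, 8]
k=5: ys[5] = 6+23 = 29 → [9, 15, 16, 19, 23, 29, 9, 8]
k=6: ys[6] = 9+29 = 38 → [9, 15, 16, 19, 23, 29, 38, 8]
k=7: ys[7] = 8+38 = 46 → [9, 15, 16, 19, 23, 29, 38, 46]

46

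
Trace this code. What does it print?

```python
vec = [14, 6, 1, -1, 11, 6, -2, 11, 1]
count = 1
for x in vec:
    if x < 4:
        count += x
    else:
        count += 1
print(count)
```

5

x=14: not <4, count = 1+1 = 2
x=6: not <4, count = 2+1 = 3
x=1: <4, count = 3+1 = 4
x=-1: <4, count = 4+(-1) = 3
x=11: not <4, count = 3+1 = 4
x=6: not <4, count = 4+1 = 5
x=-2: <4, count = 5+(-2) = 3
x=11: not <4, count = 3+1 = 4
x=1: <4, count = 4+1 = 5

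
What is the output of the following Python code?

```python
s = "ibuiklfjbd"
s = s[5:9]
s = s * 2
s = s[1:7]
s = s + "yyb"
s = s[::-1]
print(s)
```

slice [5:9] → 'lfjb'
repeat ×2 → 'lfjblfjb'
slice [1:7] → 'fjblfj'
+ 'yyb' → 'fjblfjyyb'
reverse → 'byyjflbjf'

byyjflbjf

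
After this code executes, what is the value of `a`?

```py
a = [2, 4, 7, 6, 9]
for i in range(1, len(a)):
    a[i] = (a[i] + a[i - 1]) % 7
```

[2, 6, 6, 5, 0]

i=1: a[1] = (4+2)%7 = 6 → [2, 6, 7, 6, 9]
i=2: a[2] = (7+6)%7 = 6 → [2, 6, 6, 6, 9]
i=3: a[3] = (6+6)%7 = 5 → [2, 6, 6, 5, 9]
i=4: a[4] = (9+5)%7 = 0 → [2, 6, 6, 5, 0]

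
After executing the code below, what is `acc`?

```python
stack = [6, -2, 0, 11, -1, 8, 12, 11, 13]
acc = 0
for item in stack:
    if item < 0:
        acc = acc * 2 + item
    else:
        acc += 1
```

item=6: not <0, acc = 0+1 = 1
item=-2: <0, acc = 1*2+(-2) = 0
item=0: not <0, acc = 0+1 = 1
item=11: not <0, acc = 1+1 = 2
item=-1: <0, acc = 2*2+(-1) = 3
item=8: not <0, acc = 3+1 = 4
item=12: not <0, acc = 4+1 = 5
item=11: not <0, acc = 5+1 = 6
item=13: not <0, acc = 6+1 = 7

7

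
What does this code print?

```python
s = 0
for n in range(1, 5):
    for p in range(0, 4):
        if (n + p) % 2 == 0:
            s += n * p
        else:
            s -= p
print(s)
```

16

n=1,p=0: odd sum, s = 0-0 = 0
n=1,p=1: even sum, s = 0+1 = 1
n=1,p=2: odd sum, s = 1-2 = -1
n=1,p=3: even sum, s = (-1)+3 = 2
n=2,p=0: even sum, s = 2+0 = 2
n=2,p=1: odd sum, s = 2-1 = 1
n=2,p=2: even sum, s = 1+4 = 5
n=2,p=3: odd sum, s = 5-3 = 2
n=3,p=0: odd sum, s = 2-0 = 2
n=3,p=1: even sum, s = 2+3 = 5
n=3,p=2: odd sum, s = 5-2 = 3
n=3,p=3: even sum, s = 3+9 = 12
n=4,p=0: even sum, s = 12+0 = 12
n=4,p=1: odd sum, s = 12-1 = 11
n=4,p=2: even sum, s = 11+8 = 19
n=4,p=3: odd sum, s = 19-3 = 16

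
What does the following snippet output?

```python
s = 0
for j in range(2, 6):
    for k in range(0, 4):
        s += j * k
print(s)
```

84

j=2,k=0: s = 0+0 = 0
j=2,k=1: s = 0+2 = 2
j=2,k=2: s = 2+4 = 6
j=2,k=3: s = 6+6 = 12
j=3,k=0: s = 12+0 = 12
j=3,k=1: s = 12+3 = 15
j=3,k=2: s = 15+6 = 21
j=3,k=3: s = 21+9 = 30
j=4,k=0: s = 30+0 = 30
j=4,k=1: s = 30+4 = 34
j=4,k=2: s = 34+8 = 42
j=4,k=3: s = 42+12 = 54
j=5,k=0: s = 54+0 = 54
j=5,k=1: s = 54+5 = 59
j=5,k=2: s = 59+10 = 69
j=5,k=3: s = 69+15 = 84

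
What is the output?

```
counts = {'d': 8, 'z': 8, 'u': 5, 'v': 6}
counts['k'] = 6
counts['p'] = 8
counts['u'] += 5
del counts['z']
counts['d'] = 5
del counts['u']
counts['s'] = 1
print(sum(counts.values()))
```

26

counts['k'] = 6 → {'d': 8, 'z': 8, 'u': 5, 'v': 6, 'k': 6}
counts['p'] = 8 → {'d': 8, 'z': 8, 'u': 5, 'v': 6, 'k': 6, 'p': 8}
counts['u'] = 5+5 = 10 → {'d': 8, 'z': 8, 'u': 10, 'v': 6, 'k': 6, 'p': 8}
del 'z' → {'d': 8, 'u': 10, 'v': 6, 'k': 6, 'p': 8}
counts['d'] = 5 → {'d': 5, 'u': 10, 'v': 6, 'k': 6, 'p': 8}
del 'u' → {'d': 5, 'v': 6, 'k': 6, 'p': 8}
counts['s'] = 1 → {'d': 5, 'v': 6, 'k': 6, 'p': 8, 's': 1}
sum of values = 26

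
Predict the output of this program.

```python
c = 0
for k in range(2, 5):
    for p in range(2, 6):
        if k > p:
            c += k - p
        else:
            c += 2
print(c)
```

k=2,p=2: not 2>2, c = 0+2 = 2
k=2,p=3: not 2>3, c = 2+2 = 4
k=2,p=4: not 2>4, c = 4+2 = 6
k=2,p=5: not 2>5, c = 6+2 = 8
k=3,p=2: 3>2, c = 8+1 = 9
k=3,p=3: not 3>3, c = 9+2 = 11
k=3,p=4: not 3>4, c = 11+2 = 13
k=3,p=5: not 3>5, c = 13+2 = 15
k=4,p=2: 4>2, c = 15+2 = 17
k=4,p=3: 4>3, c = 17+1 = 18
k=4,p=4: not 4>4, c = 18+2 = 20
k=4,p=5: not 4>5, c = 20+2 = 22

22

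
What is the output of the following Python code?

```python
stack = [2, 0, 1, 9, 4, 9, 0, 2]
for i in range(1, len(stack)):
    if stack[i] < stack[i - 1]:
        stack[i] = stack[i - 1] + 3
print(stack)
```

i=1: 0<2, stack[1] = 2+3 = 5 → [2, 5, 1, 9, 4, 9, 0, 2]
i=2: 1<5, stack[2] = 5+3 = 8 → [2, 5, 8, 9, 4, 9, 0, 2]
i=3: 9>=8, unchanged → [2, 5, 8, 9, 4, 9, 0, 2]
i=4: 4<9, stack[4] = 9+3 = 12 → [2, 5, 8, 9, 12, 9, 0, 2]
i=5: 9<12, stack[5] = 12+3 = 15 → [2, 5, 8, 9, 12, 15, 0, 2]
i=6: 0<15, stack[6] = 15+3 = 18 → [2, 5, 8, 9, 12, 15, 18, 2]
i=7: 2<18, stack[7] = 18+3 = 21 → [2, 5, 8, 9, 12, 15, 18, 21]

[2, 5, 8, 9, 12, 15, 18, 21]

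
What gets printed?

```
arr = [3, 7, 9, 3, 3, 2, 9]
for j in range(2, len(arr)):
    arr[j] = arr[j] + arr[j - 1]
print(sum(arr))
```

j=2: arr[2] = 9+7 = 16 → [3, 7, 16, 3, 3, 2, 9]
j=3: arr[3] = 3+16 = 19 → [3, 7, 16, 19, 3, 2, 9]
j=4: arr[4] = 3+19 = 22 → [3, 7, 16, 19, 22, 2, 9]
j=5: arr[5] = 2+22 = 24 → [3, 7, 16, 19, 22, 24, 9]
j=6: arr[6] = 9+24 = 33 → [3, 7, 16, 19, 22, 24, 33]
sum = 124

124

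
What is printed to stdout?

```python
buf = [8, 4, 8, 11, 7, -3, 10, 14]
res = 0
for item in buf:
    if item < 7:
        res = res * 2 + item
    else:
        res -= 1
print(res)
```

item=8: not <7, res = 0-1 = -1
item=4: <7, res = (-1)*2+4 = 2
item=8: not <7, res = 2-1 = 1
item=11: not <7, res = 1-1 = 0
item=7: not <7, res = 0-1 = -1
item=-3: <7, res = (-1)*2+(-3) = -5
item=10: not <7, res = (-5)-1 = -6
item=14: not <7, res = (-6)-1 = -7

-7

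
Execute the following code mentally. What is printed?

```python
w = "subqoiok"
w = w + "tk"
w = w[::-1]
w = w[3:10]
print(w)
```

+ 'tk' → 'subqoioktk'
reverse → 'ktkoioqbus'
slice [3:10] → 'oioqbus'

oioqbus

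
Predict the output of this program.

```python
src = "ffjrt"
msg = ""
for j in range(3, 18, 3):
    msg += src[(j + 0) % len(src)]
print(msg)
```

j=3: add src[3]='r' → 'r'
j=6: add src[1]='f' → 'rf'
j=9: add src[4]='t' → 'rft'
j=12: add src[2]='j' → 'rftj'
j=15: add src[0]='f' → 'rftjf'

rftjf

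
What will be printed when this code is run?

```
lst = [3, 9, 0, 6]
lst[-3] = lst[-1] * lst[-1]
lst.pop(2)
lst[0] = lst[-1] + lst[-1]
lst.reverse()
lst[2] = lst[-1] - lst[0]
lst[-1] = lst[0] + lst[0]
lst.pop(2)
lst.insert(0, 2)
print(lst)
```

lst[-3] = lst[-1]*lst[-1] = 6*6 = 36 → [3, 36, 0, 6]
pop(2) removes 0 → [3, 36, 6]
lst[0] = lst[-1]+lst[-1] = 6+6 = 12 → [12, 36, 6]
reverse → [6, 36, 12]
lst[2] = lst[-1]-lst[0] = 12-6 = 6 → [6, 36, 6]
lst[-1] = lst[0]+lst[0] = 6+6 = 12 → [6, 36, 12]
pop(2) removes 12 → [6, 36]
insert 2 at 0 → [2, 6, 36]

[2, 6, 36]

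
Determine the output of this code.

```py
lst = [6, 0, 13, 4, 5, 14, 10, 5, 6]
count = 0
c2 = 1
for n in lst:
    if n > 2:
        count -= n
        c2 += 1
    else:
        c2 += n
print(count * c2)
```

-567

n=6: >2, count = 0-6 = -6; c2=2
n=0: not >2; c2=2
n=13: >2, count = (-6)-13 = -19; c2=3
n=4: >2, count = (-19)-4 = -23; c2=4
n=5: >2, count = (-23)-5 = -28; c2=5
n=14: >2, count = (-28)-14 = -42; c2=6
n=10: >2, count = (-42)-10 = -52; c2=7
n=5: >2, count = (-52)-5 = -57; c2=8
n=6: >2, count = (-57)-6 = -63; c2=9
count*c2 = (-63)*9 = -567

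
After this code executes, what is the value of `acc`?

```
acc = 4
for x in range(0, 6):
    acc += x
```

19

x=0: acc = 4+0 = 4
x=1: acc = 4+1 = 5
x=2: acc = 5+2 = 7
x=3: acc = 7+3 = 10
x=4: acc = 10+4 = 14
x=5: acc = 14+5 = 19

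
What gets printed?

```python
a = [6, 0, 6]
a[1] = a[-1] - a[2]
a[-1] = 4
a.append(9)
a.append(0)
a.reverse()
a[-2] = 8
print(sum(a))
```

27

a[1] = a[-1]-a[2] = 6-6 = 0 → [6, 0, 6]
a[-1] = 4 → [6, 0, 4]
append 9 → [6, 0, 4, 9]
append 0 → [6, 0, 4, 9, 0]
reverse → [0, 9, 4, 0, 6]
a[-2] = 8 → [0, 9, 4, 8, 6]
sum = 27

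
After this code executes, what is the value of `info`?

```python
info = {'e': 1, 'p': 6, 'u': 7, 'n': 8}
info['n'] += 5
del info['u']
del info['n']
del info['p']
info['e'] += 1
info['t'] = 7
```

{'e': 2, 't': 7}

info['n'] = 8+5 = 13 → {'e': 1, 'p': 6, 'u': 7, 'n': 13}
del 'u' → {'e': 1, 'p': 6, 'n': 13}
del 'n' → {'e': 1, 'p': 6}
del 'p' → {'e': 1}
info['e'] = 1+1 = 2 → {'e': 2}
info['t'] = 7 → {'e': 2, 't': 7}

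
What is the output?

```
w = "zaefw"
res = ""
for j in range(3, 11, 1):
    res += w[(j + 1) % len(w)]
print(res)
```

j=3: add w[4]='w' → 'w'
j=4: add w[0]='z' → 'wz'
j=5: add w[1]='a' → 'wza'
j=6: add w[2]='e' → 'wzae'
j=7: add w[3]='f' → 'wzaef'
j=8: add w[4]='w' → 'wzaefw'
j=9: add w[0]='z' → 'wzaefwz'
j=10: add w[1]='a' → 'wzaefwza'

wzaefwza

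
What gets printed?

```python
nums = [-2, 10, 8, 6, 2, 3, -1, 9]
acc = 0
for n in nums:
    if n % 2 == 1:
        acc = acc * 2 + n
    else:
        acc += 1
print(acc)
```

n=-2: not odd, acc = 0+1 = 1
n=10: not odd, acc = 1+1 = 2
n=8: not odd, acc = 2+1 = 3
n=6: not odd, acc = 3+1 = 4
n=2: not odd, acc = 4+1 = 5
n=3: odd, acc = 5*2+3 = 13
n=-1: odd, acc = 13*2+(-1) = 25
n=9: odd, acc = 25*2+9 = 59

59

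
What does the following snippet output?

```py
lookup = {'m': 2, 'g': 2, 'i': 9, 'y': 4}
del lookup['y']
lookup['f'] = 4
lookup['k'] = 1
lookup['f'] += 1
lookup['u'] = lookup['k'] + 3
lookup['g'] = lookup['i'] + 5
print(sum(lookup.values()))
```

35

del 'y' → {'m': 2, 'g': 2, 'i': 9}
lookup['f'] = 4 → {'m': 2, 'g': 2, 'i': 9, 'f': 4}
lookup['k'] = 1 → {'m': 2, 'g': 2, 'i': 9, 'f': 4, 'k': 1}
lookup['f'] = 4+1 = 5 → {'m': 2, 'g': 2, 'i': 9, 'f': 5, 'k': 1}
lookup['u'] = lookup['k']+3 = 4 → {'m': 2, 'g': 2, 'i': 9, 'f': 5, 'k': 1, 'u': 4}
lookup['g'] = lookup['i']+5 = 14 → {'m': 2, 'g': 14, 'i': 9, 'f': 5, 'k': 1, 'u': 4}
sum of values = 35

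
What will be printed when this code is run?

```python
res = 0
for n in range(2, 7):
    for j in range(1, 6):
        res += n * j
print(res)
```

n=2,j=1: res = 0+2 = 2
n=2,j=2: res = 2+4 = 6
n=2,j=3: res = 6+6 = 12
n=2,j=4: res = 12+8 = 20
n=2,j=5: res = 20+10 = 30
n=3,j=1: res = 30+3 = 33
n=3,j=2: res = 33+6 = 39
n=3,j=3: res = 39+9 = 48
n=3,j=4: res = 48+12 = 60
n=3,j=5: res = 60+15 = 75
n=4,j=1: res = 75+4 = 79
n=4,j=2: res = 79+8 = 87
n=4,j=3: res = 87+12 = 99
n=4,j=4: res = 99+16 = 115
n=4,j=5: res = 115+20 = 135
n=5,j=1: res = 135+5 = 140
n=5,j=2: res = 140+10 = 150
n=5,j=3: res = 150+15 = 165
n=5,j=4: res = 165+20 = 185
n=5,j=5: res = 185+25 = 210
n=6,j=1: res = 210+6 = 216
n=6,j=2: res = 216+12 = 228
n=6,j=3: res = 228+18 = 246
n=6,j=4: res = 246+24 = 270
n=6,j=5: res = 270+30 = 300

300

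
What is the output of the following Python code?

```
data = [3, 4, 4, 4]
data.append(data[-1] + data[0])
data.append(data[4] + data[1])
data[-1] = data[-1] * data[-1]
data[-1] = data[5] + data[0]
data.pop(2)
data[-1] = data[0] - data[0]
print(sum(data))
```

append data[-1]+data[0] = 4+3 = 7 → [3, 4, 4, 4, 7]
append data[4]+data[1] = 7+4 = 11 → [3, 4, 4, 4, 7, 11]
data[-1] = data[-1]*data[-1] = 11*11 = 121 → [3, 4, 4, 4, 7, 121]
data[-1] = data[5]+data[0] = 121+3 = 124 → [3, 4, 4, 4, 7, 124]
pop(2) removes 4 → [3, 4, 4, 7, 124]
data[-1] = data[0]-data[0] = 3-3 = 0 → [3, 4, 4, 7, 0]
sum = 18

18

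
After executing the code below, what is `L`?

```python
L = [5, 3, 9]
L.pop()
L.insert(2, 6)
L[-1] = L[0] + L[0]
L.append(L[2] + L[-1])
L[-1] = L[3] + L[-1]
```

[5, 3, 10, 40]

pop() removes 9 → [5, 3]
insert 6 at 2 → [5, 3, 6]
L[-1] = L[0]+L[0] = 5+5 = 10 → [5, 3, 10]
append L[2]+L[-1] = 10+10 = 20 → [5, 3, 10, 20]
L[-1] = L[3]+L[-1] = 20+20 = 40 → [5, 3, 10, 40]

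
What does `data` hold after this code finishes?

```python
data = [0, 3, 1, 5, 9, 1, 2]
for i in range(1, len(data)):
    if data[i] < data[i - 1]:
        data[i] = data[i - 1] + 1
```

i=1: 3>=0, unchanged → [0, 3, 1, 5, 9, 1, 2]
i=2: 1<3, data[2] = 3+1 = 4 → [0, 3, 4, 5, 9, 1, 2]
i=3: 5>=4, unchanged → [0, 3, 4, 5, 9, 1, 2]
i=4: 9>=5, unchanged → [0, 3, 4, 5, 9, 1, 2]
i=5: 1<9, data[5] = 9+1 = 10 → [0, 3, 4, 5, 9, 10, 2]
i=6: 2<10, data[6] = 10+1 = 11 → [0, 3, 4, 5, 9, 10, 11]

[0, 3, 4, 5, 9, 10, 11]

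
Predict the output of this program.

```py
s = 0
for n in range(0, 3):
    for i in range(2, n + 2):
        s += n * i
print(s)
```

12

n=1,i=2: s = 0+2 = 2
n=2,i=2: s = 2+4 = 6
n=2,i=3: s = 6+6 = 12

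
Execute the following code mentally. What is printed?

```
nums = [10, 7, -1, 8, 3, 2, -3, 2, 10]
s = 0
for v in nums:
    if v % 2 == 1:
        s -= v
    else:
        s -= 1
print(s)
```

v=10: not odd, s = 0-1 = -1
v=7: odd, s = (-1)-7 = -8
v=-1: odd, s = (-8)-(-1) = -7
v=8: not odd, s = (-7)-1 = -8
v=3: odd, s = (-8)-3 = -11
v=2: not odd, s = (-11)-1 = -12
v=-3: odd, s = (-12)-(-3) = -9
v=2: not odd, s = (-9)-1 = -10
v=10: not odd, s = (-10)-1 = -11

-11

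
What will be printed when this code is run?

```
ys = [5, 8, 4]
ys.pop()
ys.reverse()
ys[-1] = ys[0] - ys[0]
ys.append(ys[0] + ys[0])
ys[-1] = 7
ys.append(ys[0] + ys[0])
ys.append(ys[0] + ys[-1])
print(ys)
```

[8, 0, 7, 16, 24]

pop() removes 4 → [5, 8]
reverse → [8, 5]
ys[-1] = ys[0]-ys[0] = 8-8 = 0 → [8, 0]
append ys[0]+ys[0] = 8+8 = 16 → [8, 0, 16]
ys[-1] = 7 → [8, 0, 7]
append ys[0]+ys[0] = 8+8 = 16 → [8, 0, 7, 16]
append ys[0]+ys[-1] = 8+16 = 24 → [8, 0, 7, 16, 24]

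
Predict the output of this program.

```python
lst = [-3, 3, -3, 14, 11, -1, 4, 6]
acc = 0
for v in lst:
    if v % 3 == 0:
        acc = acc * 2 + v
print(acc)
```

v=-3: %3==0, acc = 0*2+(-3) = -3
v=3: %3==0, acc = (-3)*2+3 = -3
v=-3: %3==0, acc = (-3)*2+(-3) = -9
v=14: not %3==0
v=11: not %3==0
v=-1: not %3==0
v=4: not %3==0
v=6: %3==0, acc = (-9)*2+6 = -12

-12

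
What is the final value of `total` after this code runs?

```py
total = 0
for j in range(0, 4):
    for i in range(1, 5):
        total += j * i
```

60

j=0,i=1: total = 0+0 = 0
j=0,i=2: total = 0+0 = 0
j=0,i=3: total = 0+0 = 0
j=0,i=4: total = 0+0 = 0
j=1,i=1: total = 0+1 = 1
j=1,i=2: total = 1+2 = 3
j=1,i=3: total = 3+3 = 6
j=1,i=4: total = 6+4 = 10
j=2,i=1: total = 10+2 = 12
j=2,i=2: total = 12+4 = 16
j=2,i=3: total = 16+6 = 22
j=2,i=4: total = 22+8 = 30
j=3,i=1: total = 30+3 = 33
j=3,i=2: total = 33+6 = 39
j=3,i=3: total = 39+9 = 48
j=3,i=4: total = 48+12 = 60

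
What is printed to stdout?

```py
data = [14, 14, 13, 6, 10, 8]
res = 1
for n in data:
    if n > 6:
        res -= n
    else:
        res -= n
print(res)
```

-64

n=14: >6, res = 1-14 = -13
n=14: >6, res = (-13)-14 = -27
n=13: >6, res = (-27)-13 = -40
n=6: not >6, res = (-40)-6 = -46
n=10: >6, res = (-46)-10 = -56
n=8: >6, res = (-56)-8 = -64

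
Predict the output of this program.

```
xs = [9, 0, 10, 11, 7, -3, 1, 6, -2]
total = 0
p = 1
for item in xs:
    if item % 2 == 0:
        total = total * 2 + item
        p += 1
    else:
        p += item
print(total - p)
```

item=9: not even; p=10
item=0: even, total = 0*2+0 = 0; p=11
item=10: even, total = 0*2+10 = 10; p=12
item=11: not even; p=23
item=7: not even; p=30
item=-3: not even; p=27
item=1: not even; p=28
item=6: even, total = 10*2+6 = 26; p=29
item=-2: even, total = 26*2+(-2) = 50; p=30
total-p = 50-30 = 20

20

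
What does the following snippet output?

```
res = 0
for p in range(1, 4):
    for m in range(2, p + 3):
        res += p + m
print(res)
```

p=1,m=2: res = 0+3 = 3
p=1,m=3: res = 3+4 = 7
p=2,m=2: res = 7+4 = 11
p=2,m=3: res = 11+5 = 16
p=2,m=4: res = 16+6 = 22
p=3,m=2: res = 22+5 = 27
p=3,m=3: res = 27+6 = 33
p=3,m=4: res = 33+7 = 40
p=3,m=5: res = 40+8 = 48

48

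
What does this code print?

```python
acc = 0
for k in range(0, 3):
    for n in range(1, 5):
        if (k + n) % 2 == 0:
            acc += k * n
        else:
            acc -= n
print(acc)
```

k=0,n=1: odd sum, acc = 0-1 = -1
k=0,n=2: even sum, acc = (-1)+0 = -1
k=0,n=3: odd sum, acc = (-1)-3 = -4
k=0,n=4: even sum, acc = (-4)+0 = -4
k=1,n=1: even sum, acc = (-4)+1 = -3
k=1,n=2: odd sum, acc = (-3)-2 = -5
k=1,n=3: even sum, acc = (-5)+3 = -2
k=1,n=4: odd sum, acc = (-2)-4 = -6
k=2,n=1: odd sum, acc = (-6)-1 = -7
k=2,n=2: even sum, acc = (-7)+4 = -3
k=2,n=3: odd sum, acc = (-3)-3 = -6
k=2,n=4: even sum, acc = (-6)+8 = 2

2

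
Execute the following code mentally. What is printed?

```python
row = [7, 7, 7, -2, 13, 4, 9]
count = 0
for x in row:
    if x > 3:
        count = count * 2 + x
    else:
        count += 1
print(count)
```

x=7: >3, count = 0*2+7 = 7
x=7: >3, count = 7*2+7 = 21
x=7: >3, count = 21*2+7 = 49
x=-2: not >3, count = 49+1 = 50
x=13: >3, count = 50*2+13 = 113
x=4: >3, count = 113*2+4 = 230
x=9: >3, count = 230*2+9 = 469

469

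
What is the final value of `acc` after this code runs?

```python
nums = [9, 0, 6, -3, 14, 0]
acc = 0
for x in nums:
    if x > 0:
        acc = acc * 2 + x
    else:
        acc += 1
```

69

x=9: >0, acc = 0*2+9 = 9
x=0: not >0, acc = 9+1 = 10
x=6: >0, acc = 10*2+6 = 26
x=-3: not >0, acc = 26+1 = 27
x=14: >0, acc = 27*2+14 = 68
x=0: not >0, acc = 68+1 = 69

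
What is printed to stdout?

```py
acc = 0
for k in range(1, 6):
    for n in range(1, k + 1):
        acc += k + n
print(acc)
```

k=1,n=1: acc = 0+2 = 2
k=2,n=1: acc = 2+3 = 5
k=2,n=2: acc = 5+4 = 9
k=3,n=1: acc = 9+4 = 13
k=3,n=2: acc = 13+5 = 18
k=3,n=3: acc = 18+6 = 24
k=4,n=1: acc = 24+5 = 29
k=4,n=2: acc = 29+6 = 35
k=4,n=3: acc = 35+7 = 42
k=4,n=4: acc = 42+8 = 50
k=5,n=1: acc = 50+6 = 56
k=5,n=2: acc = 56+7 = 63
k=5,n=3: acc = 63+8 = 71
k=5,n=4: acc = 71+9 = 80
k=5,n=5: acc = 80+10 = 90

90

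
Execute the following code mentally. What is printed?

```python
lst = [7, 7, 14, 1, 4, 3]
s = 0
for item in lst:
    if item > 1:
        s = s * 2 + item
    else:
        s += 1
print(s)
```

239

item=7: >1, s = 0*2+7 = 7
item=7: >1, s = 7*2+7 = 21
item=14: >1, s = 21*2+14 = 56
item=1: not >1, s = 56+1 = 57
item=4: >1, s = 57*2+4 = 118
item=3: >1, s = 118*2+3 = 239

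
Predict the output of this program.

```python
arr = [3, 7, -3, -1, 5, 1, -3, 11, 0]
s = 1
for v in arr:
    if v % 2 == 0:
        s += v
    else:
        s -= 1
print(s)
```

v=3: not even, s = 1-1 = 0
v=7: not even, s = 0-1 = -1
v=-3: not even, s = (-1)-1 = -2
v=-1: not even, s = (-2)-1 = -3
v=5: not even, s = (-3)-1 = -4
v=1: not even, s = (-4)-1 = -5
v=-3: not even, s = (-5)-1 = -6
v=11: not even, s = (-6)-1 = -7
v=0: even, s = (-7)+0 = -7

-7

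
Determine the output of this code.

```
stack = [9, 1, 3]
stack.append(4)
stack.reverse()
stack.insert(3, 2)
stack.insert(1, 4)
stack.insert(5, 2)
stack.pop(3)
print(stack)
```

append 4 → [9, 1, 3, 4]
reverse → [4, 3, 1, 9]
insert 2 at 3 → [4, 3, 1, 2, 9]
insert 4 at 1 → [4, 4, 3, 1, 2, 9]
insert 2 at 5 → [4, 4, 3, 1, 2, 2, 9]
pop(3) removes 1 → [4, 4, 3, 2, 2, 9]

[4, 4, 3, 2, 2, 9]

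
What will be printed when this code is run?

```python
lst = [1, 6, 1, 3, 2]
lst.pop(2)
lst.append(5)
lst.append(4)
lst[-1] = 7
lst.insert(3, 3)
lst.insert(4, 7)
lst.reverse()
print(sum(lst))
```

34

pop(2) removes 1 → [1, 6, 3, 2]
append 5 → [1, 6, 3, 2, 5]
append 4 → [1, 6, 3, 2, 5, 4]
lst[-1] = 7 → [1, 6, 3, 2, 5, 7]
insert 3 at 3 → [1, 6, 3, 3, 2, 5, 7]
insert 7 at 4 → [1, 6, 3, 3, 7, 2, 5, 7]
reverse → [7, 5, 2, 7, 3, 3, 6, 1]
sum = 34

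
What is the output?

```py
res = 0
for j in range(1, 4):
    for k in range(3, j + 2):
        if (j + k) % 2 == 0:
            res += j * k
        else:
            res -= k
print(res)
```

j=2,k=3: odd sum, res = 0-3 = -3
j=3,k=3: even sum, res = (-3)+9 = 6
j=3,k=4: odd sum, res = 6-4 = 2

2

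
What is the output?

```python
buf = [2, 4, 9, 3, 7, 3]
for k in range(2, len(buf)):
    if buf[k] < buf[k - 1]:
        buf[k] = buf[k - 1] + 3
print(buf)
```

[2, 4, 9, 12, 15, 18]

k=2: 9>=4, unchanged → [2, 4, 9, 3, 7, 3]
k=3: 3<9, buf[3] = 9+3 = 12 → [2, 4, 9, 12, 7, 3]
k=4: 7<12, buf[4] = 12+3 = 15 → [2, 4, 9, 12, 15, 3]
k=5: 3<15, buf[5] = 15+3 = 18 → [2, 4, 9, 12, 15, 18]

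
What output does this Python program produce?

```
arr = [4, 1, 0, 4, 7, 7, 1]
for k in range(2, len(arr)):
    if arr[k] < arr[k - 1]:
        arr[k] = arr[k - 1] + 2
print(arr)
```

[4, 1, 3, 4, 7, 7, 9]

k=2: 0<1, arr[2] = 1+2 = 3 → [4, 1, 3, 4, 7, 7, 1]
k=3: 4>=3, unchanged → [4, 1, 3, 4, 7, 7, 1]
k=4: 7>=4, unchanged → [4, 1, 3, 4, 7, 7, 1]
k=5: 7>=7, unchanged → [4, 1, 3, 4, 7, 7, 1]
k=6: 1<7, arr[6] = 7+2 = 9 → [4, 1, 3, 4, 7, 7, 9]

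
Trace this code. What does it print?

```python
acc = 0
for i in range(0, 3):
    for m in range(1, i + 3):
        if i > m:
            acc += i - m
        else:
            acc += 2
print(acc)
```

17

i=0,m=1: not 0>1, acc = 0+2 = 2
i=0,m=2: not 0>2, acc = 2+2 = 4
i=1,m=1: not 1>1, acc = 4+2 = 6
i=1,m=2: not 1>2, acc = 6+2 = 8
i=1,m=3: not 1>3, acc = 8+2 = 10
i=2,m=1: 2>1, acc = 10+1 = 11
i=2,m=2: not 2>2, acc = 11+2 = 13
i=2,m=3: not 2>3, acc = 13+2 = 15
i=2,m=4: not 2>4, acc = 15+2 = 17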